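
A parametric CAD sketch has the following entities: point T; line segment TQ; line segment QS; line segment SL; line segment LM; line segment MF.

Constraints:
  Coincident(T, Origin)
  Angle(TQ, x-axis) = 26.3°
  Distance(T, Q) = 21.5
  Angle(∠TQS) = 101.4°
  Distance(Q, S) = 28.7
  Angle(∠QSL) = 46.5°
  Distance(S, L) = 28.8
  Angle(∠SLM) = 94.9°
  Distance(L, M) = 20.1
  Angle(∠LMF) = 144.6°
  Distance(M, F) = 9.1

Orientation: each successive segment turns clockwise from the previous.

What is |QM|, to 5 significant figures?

10.790

T is at the origin; TQ runs at 26.3° with length 21.5, so Q = (19.274, 9.5260). ∠TQS = 101.4° gives QS at -52.300° from the x-axis; with |QS| = 28.7, S = (36.825, -13.182). ∠QSL = 46.5° gives SL at 174.20° from the x-axis; with |SL| = 28.8, L = (8.1727, -10.272). ∠SLM = 94.9° gives LM at 89.100° from the x-axis; with |LM| = 20.1, M = (8.4884, 9.8259). Then |QM| = |M − Q| = 10.790.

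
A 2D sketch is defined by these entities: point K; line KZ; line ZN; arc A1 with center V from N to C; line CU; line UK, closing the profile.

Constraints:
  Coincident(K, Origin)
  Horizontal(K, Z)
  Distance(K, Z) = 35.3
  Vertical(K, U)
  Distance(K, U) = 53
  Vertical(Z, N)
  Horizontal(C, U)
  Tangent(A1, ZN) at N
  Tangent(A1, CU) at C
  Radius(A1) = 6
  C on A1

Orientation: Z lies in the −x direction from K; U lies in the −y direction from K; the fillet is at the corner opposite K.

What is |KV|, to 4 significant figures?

55.38

K is at the origin; K and Z share the same y with |KZ| = 35.3 and Z on the −x side, so Z = (-35.30, 0.000). KU is vertical with |KU| = 53.0 and U on the −y side, so U = (0.000, -53.00). The virtual corner opposite K is at (-35.30, -53.00). Tangency of A1 to ZN means the radius VN is perpendicular to ZN and the tangent condition forces VC to be normal to CU, with radius 6.0, so the center V sits 6.0 in from both sides at V = (-29.30, -47.00). Then |KV| = |V − K| = 55.38.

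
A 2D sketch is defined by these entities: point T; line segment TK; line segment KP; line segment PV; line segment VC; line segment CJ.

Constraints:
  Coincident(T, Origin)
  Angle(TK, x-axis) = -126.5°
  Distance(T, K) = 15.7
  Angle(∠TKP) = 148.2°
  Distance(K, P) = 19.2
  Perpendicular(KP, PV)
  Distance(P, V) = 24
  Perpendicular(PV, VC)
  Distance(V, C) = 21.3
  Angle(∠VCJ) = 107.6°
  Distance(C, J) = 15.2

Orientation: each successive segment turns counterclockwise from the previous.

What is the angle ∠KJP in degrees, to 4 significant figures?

34.69°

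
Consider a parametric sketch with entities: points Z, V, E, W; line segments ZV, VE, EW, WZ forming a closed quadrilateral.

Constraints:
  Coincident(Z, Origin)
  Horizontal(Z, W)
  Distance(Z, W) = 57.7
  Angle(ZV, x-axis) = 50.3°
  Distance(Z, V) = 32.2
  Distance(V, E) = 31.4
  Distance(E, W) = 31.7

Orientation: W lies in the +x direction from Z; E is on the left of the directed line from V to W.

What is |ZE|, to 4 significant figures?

60.00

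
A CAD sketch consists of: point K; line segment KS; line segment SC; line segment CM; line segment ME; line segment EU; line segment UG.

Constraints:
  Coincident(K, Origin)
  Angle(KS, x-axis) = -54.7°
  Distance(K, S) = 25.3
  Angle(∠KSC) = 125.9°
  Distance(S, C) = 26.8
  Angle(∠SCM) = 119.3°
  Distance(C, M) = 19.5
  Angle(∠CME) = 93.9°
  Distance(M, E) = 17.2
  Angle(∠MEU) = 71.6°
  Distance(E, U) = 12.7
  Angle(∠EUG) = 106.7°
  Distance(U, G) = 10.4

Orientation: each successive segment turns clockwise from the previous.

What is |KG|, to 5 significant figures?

44.016

K is at the origin; KS runs at -54.7° with length 25.3, so S = (14.620, -20.648). ∠KSC = 125.9° gives SC at -108.80° from the x-axis; with |SC| = 26.8, C = (5.9831, -46.018). ∠SCM = 119.3° gives CM at -169.50° from the x-axis; with |CM| = 19.5, M = (-13.190, -49.572). ∠CME = 93.9° gives ME at 104.40° from the x-axis; with |ME| = 17.2, E = (-17.468, -32.912). ∠MEU = 71.6° gives EU at -4.0000° from the x-axis; with |EU| = 12.7, U = (-4.7988, -33.798). ∠EUG = 106.7° gives UG at -77.300° from the x-axis; with |UG| = 10.4, G = (-2.5124, -43.944). Then |KG| = |G − K| = 44.016.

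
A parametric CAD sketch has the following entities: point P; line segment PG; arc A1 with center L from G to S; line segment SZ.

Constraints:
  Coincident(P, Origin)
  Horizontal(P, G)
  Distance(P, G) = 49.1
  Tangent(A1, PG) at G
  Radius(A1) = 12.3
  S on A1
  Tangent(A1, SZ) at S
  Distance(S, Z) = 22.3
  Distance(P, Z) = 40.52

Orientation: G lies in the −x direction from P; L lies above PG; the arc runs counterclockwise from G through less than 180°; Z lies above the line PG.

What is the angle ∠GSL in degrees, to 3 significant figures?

56.3°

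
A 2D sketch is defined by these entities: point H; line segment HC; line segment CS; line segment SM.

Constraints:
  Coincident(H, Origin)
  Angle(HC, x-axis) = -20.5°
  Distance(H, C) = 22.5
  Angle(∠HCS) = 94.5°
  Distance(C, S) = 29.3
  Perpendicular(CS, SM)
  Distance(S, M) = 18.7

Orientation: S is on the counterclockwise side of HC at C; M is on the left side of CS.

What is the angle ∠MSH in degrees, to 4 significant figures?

54.17°

H is at the origin; HC runs at -20.5° with length 22.5, so C = 22.5·(cos -20.5°, sin -20.5°) = (21.08, -7.880). ∠HCS = 94.5°, so CS runs at -20.5° + (180° − 94.5°) = 65.00° from the x-axis; with |CS| = 29.3, S = C + 29.3·(cos 65.00°, sin 65.00°) = (33.46, 18.68). CS ⟂ SM; with |SM| = 18.7 on the left of CS, M = S + 18.7·(-0.9063, 0.4226) = (16.51, 26.58). Then cos ∠MSH = SM·SH / (|SM||SH|), giving 54.17°.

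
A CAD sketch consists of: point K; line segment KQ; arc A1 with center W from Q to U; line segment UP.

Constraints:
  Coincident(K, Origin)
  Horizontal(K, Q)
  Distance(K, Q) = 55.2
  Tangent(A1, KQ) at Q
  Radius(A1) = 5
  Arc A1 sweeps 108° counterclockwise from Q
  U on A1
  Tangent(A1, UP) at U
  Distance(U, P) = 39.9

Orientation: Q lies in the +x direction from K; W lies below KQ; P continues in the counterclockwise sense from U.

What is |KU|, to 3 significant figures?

50.9

Tangency of A1 to KQ means the radius WQ is perpendicular to KQ, so W = Q + (0, -5) = (55.2, -5.00). On A1, Q sits at bearing 90° from W; a 108° counterclockwise sweep puts U at bearing 198°, so U = W + 5.0·(cos 198°, sin 198°) = (50.4, -6.55). Then |KU| = |U − K| = 50.9.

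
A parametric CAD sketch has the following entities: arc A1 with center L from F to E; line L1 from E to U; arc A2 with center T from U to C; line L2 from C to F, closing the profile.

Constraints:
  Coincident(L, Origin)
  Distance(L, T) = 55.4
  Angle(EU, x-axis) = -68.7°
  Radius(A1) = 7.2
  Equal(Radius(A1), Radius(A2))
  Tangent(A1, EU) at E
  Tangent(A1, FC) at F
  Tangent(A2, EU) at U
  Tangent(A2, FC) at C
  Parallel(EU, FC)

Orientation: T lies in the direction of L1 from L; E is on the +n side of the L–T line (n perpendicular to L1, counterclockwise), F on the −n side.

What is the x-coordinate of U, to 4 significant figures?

26.83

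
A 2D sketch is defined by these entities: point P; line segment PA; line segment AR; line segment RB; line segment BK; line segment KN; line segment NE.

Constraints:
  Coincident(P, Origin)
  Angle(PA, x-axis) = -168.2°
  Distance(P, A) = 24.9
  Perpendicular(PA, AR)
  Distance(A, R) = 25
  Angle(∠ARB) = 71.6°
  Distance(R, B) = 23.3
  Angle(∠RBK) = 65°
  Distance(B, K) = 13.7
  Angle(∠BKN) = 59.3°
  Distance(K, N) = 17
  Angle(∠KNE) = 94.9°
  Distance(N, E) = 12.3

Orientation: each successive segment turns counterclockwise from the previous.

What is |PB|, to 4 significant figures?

17.86

P is at the origin; PA runs at -168.2° with length 24.9, so A = (-24.37, -5.092). PA ⟂ AR, so AR runs at -78.20°; with |AR| = 25.0, R = (-19.26, -29.56). ∠ARB = 71.6° gives RB at 30.20° from the x-axis; with |RB| = 23.3, B = (0.8762, -17.84). Then |PB| = |B − P| = 17.86.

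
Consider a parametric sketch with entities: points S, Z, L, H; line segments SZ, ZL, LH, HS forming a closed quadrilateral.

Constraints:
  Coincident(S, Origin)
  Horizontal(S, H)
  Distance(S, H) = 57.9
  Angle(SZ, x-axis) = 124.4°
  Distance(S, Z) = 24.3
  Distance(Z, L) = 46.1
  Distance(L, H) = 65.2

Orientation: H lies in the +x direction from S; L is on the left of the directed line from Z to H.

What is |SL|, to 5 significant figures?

55.781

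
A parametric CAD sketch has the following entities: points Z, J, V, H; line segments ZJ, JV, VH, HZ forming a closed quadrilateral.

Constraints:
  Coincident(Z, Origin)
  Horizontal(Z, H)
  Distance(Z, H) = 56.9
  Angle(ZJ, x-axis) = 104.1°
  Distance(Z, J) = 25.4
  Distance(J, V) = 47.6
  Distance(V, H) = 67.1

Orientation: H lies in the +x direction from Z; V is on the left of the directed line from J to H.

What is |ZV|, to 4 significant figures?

65.07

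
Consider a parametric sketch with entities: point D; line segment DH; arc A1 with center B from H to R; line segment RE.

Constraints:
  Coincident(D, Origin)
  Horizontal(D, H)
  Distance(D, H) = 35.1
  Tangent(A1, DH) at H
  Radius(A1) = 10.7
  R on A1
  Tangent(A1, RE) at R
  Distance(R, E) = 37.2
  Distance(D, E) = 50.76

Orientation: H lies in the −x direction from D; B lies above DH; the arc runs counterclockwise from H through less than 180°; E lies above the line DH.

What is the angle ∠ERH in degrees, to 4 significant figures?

138.2°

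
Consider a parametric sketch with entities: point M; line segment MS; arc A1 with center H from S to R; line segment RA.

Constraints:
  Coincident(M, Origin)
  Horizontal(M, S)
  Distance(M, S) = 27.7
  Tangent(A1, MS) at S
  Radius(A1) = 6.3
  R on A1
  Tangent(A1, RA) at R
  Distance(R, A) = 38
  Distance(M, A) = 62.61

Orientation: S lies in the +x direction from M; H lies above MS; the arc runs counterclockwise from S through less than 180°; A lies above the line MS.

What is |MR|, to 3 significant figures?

33.6

M is at the origin; MS is horizontal with |MS| = 27.7 and S on the +x side, so S = (27.7, 0.00). A1 meets MS tangentially, so HS is at right angles to MS, so H = S + (0, 6.3) = (27.7, 6.30). Since HR ⟂ RA (tangency), |HA| = √(6.3² + 38.0²) = 38.5 regardless of where R sits on A1. So A lies on both circle(M, 62.61) and circle(H, 38.5); the above-MS intersection is A = (50.0, 37.7). R is the foot of the tangent from A: R = (33.4, 3.55).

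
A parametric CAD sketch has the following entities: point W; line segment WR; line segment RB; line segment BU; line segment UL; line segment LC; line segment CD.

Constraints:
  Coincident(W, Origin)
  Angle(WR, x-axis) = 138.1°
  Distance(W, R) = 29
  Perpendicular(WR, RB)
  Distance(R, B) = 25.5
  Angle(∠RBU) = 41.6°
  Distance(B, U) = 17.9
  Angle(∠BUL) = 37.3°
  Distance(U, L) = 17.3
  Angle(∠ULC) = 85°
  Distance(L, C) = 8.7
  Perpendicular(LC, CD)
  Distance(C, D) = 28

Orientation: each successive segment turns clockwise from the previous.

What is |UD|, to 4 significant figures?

12.95

∠ULC = 85.0° gives LC at 32.00° from the x-axis; with |LC| = 8.7, C = (-7.682, 38.87). The perpendicularity gives CD at right angles to LC, so CD runs at -58.00°; with |CD| = 28.0, D = (7.155, 15.13). Then |UD| = |D − U| = 12.95.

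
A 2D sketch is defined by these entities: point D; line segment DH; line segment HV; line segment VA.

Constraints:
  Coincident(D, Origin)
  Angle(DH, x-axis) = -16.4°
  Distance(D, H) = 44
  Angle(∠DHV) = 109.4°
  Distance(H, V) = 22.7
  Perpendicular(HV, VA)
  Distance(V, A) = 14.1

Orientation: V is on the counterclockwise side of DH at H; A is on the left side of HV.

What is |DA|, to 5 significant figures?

46.296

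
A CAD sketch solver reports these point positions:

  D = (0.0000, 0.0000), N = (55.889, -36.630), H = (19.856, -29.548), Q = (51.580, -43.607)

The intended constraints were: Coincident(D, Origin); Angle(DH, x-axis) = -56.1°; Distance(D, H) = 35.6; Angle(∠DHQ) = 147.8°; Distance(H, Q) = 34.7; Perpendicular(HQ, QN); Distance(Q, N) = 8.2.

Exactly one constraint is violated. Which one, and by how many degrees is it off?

Perpendicular(HQ, QN) — off by 7.80°.

D = (0.00, 0.00) ✓; DH at -56.10° ✓; |DH| = 35.60 ✓; ∠DHQ = 147.8° ✓; |HQ| = 34.70 ✓; ∠(HQ, QN) = 82.20° ✗; |QN| = 8.200 ✓.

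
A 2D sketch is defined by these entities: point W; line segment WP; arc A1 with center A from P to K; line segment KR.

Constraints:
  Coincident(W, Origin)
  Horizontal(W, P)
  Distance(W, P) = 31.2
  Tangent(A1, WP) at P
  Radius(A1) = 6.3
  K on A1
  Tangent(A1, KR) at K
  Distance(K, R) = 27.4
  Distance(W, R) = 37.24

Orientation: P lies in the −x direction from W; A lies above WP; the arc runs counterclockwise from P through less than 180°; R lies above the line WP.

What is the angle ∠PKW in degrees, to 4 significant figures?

129.7°

Checks: |AP| = 6.300 ✓; |AK| = 6.300 ✓; ∠(AK, KR) = 90.00° ✓; |KR| = 27.40 ✓; |WR| = 37.24 ✓.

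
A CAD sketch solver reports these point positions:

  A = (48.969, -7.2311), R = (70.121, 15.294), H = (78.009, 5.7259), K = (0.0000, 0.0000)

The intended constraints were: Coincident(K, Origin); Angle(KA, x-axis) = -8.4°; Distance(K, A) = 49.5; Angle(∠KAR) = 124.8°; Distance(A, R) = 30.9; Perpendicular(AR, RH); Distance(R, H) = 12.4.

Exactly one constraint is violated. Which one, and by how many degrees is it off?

Perpendicular(AR, RH) — off by 7.30°.

K = (0.00, 0.00) ✓; KA at -8.400° ✓; |KA| = 49.50 ✓; ∠KAR = 124.8° ✓; |AR| = 30.90 ✓; ∠(AR, RH) = 97.30° ✗; |RH| = 12.40 ✓.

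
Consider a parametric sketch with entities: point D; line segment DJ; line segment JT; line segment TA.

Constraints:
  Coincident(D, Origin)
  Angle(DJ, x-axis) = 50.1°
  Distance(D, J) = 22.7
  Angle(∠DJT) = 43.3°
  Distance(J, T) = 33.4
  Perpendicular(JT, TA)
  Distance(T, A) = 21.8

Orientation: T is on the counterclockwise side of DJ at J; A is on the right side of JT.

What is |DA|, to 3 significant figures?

41.0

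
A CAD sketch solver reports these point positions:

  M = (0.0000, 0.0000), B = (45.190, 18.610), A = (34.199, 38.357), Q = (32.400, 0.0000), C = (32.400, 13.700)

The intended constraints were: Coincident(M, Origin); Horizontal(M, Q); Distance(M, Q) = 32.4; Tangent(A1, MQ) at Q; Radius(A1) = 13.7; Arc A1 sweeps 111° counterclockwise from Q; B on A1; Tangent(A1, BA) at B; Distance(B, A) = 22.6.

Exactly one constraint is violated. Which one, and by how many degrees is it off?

Tangent(A1, BA) at B — off by 8.10°.

M = (0.00, 0.00) ✓; M.y = 0.00, Q.y = 0.00 ✓; |MQ| = 32.40 ✓; ∠(CQ, QM) = 90.00° ✓; |CQ| = 13.70 ✓; bearing(C→B) − bearing(C→Q) = 111.0° ✓; |CB| = 13.70 ✓; ∠(CB, BA) = 81.90° ✗; |BA| = 22.60 ✓.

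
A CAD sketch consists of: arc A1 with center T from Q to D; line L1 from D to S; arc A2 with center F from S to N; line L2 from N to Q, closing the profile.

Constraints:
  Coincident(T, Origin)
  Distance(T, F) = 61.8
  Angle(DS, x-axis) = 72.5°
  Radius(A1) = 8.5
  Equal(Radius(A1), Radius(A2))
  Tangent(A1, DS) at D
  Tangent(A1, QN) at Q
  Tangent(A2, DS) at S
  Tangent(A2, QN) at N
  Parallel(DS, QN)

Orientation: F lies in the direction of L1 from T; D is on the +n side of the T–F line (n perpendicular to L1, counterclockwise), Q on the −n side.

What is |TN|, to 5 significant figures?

62.382

Tangency of A1 to both parallel lines with radius 8.5 puts D and Q at T ± 8.5·n: D = (-8.1066, 2.5560), Q = (8.1066, -2.5560). Equal radii place S and N the same way about F: S = F + 8.5·n = (10.477, 61.496), N = F − 8.5·n = (26.690, 56.384). Then |TN| = |N − T| = 62.382.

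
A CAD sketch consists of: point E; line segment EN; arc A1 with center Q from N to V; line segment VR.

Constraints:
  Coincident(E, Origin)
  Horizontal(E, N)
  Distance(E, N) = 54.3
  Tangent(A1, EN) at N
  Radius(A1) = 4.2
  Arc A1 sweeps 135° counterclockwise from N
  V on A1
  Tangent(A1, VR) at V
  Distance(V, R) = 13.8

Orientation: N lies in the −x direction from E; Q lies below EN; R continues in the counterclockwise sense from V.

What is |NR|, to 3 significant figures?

18.2

E is at the origin; E and N share the same y with |EN| = 54.3 and N on the −x side, so N = (-54.3, 0.00). Tangency of A1 to EN means the radius QN is perpendicular to EN, so Q = N + (0, -4.2) = (-54.3, -4.20). On A1, N sits at bearing 90° from Q; a 135° counterclockwise sweep puts V at bearing 225°, so V = Q + 4.2·(cos 225°, sin 225°) = (-57.3, -7.17). The tangent condition forces QV to be normal to VR, so VR runs along (−sin 225°, cos 225°); with |VR| = 13.8, R = (-47.5, -16.9). Then |NR| = |R − N| = 18.2.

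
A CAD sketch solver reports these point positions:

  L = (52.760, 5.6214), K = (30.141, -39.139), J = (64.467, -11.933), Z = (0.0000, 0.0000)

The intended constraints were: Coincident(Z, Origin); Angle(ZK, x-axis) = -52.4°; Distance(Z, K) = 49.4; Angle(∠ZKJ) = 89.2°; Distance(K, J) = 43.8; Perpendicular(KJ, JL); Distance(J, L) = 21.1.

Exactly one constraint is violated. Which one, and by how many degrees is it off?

Perpendicular(KJ, JL) — off by 4.70°.

Z = (0.00, 0.00) ✓; ZK at -52.40° ✓; |ZK| = 49.40 ✓; ∠ZKJ = 89.20° ✓; |KJ| = 43.80 ✓; ∠(KJ, JL) = 85.30° ✗; |JL| = 21.10 ✓.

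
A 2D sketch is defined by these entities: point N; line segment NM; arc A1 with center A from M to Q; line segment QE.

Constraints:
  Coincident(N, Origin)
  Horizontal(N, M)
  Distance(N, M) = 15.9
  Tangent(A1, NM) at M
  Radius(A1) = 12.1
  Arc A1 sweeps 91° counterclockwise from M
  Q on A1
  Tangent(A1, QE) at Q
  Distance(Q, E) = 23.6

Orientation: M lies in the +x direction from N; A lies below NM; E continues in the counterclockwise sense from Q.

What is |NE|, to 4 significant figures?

36.15

N is at the origin; NM is horizontal with |NM| = 15.9 and M on the +x side, so M = (15.90, 0.000). Since A1 is tangent to NM there, AM ⟂ NM, so A = M + (0, -12.1) = (15.90, -12.10). On A1, M sits at bearing 90° from A; a 91° counterclockwise sweep puts Q at bearing 181°, so Q = A + 12.1·(cos 181°, sin 181°) = (3.802, -12.31). A1 meets QE tangentially, so AQ is at right angles to QE, so QE runs along (−sin 181°, cos 181°); with |QE| = 23.6, E = (4.214, -35.91). Then |NE| = |E − N| = 36.15.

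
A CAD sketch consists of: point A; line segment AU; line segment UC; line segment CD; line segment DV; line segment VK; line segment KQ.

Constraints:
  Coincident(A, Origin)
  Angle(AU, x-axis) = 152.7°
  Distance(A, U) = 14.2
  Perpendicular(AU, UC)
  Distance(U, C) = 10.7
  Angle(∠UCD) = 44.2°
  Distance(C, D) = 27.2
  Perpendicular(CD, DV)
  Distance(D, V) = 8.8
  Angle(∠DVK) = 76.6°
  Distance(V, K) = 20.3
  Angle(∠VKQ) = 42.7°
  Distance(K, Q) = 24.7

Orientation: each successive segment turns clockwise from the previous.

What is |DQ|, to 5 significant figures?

8.1908

A is at the origin; AU runs at 152.7° with length 14.2, so U = (-12.618, 6.5128). The perpendicularity gives UC at right angles to AU, so UC runs at 62.700°; with |UC| = 10.7, C = (-7.7108, 16.021). ∠UCD = 44.2° gives CD at -73.100° from the x-axis; with |CD| = 27.2, D = (0.19629, -10.004). CD is perpendicular to DV, so DV runs at -163.10°; with |DV| = 8.8, V = (-8.2237, -12.562). ∠DVK = 76.6° gives VK at 93.500° from the x-axis; with |VK| = 20.3, K = (-9.4630, 7.6997). ∠VKQ = 42.7° gives KQ at -43.800° from the x-axis; with |KQ| = 24.7, Q = (8.3645, -9.3963). Then |DQ| = |Q − D| = 8.1908.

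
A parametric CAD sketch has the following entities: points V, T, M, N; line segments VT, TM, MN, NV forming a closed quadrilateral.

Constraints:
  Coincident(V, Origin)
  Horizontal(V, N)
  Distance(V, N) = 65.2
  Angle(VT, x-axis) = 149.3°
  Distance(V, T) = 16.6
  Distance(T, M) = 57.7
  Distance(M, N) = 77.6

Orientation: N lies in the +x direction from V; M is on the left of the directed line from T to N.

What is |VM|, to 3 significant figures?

60.3

V is at the origin; V and N share the same y with |VN| = 65.2 and N in +x, so N = (65.2, 0). VT runs at 149.3° with |VT| = 16.6, so T = (-14.3, 8.48). M is determined by |TM| = 57.7 and |MN| = 77.6 together: it lies at the intersection of circle(T, 57.7) and circle(N, 77.6). With |TN| = 79.9, the foot of the radical line on TN is 23.1 from T and the perpendicular offset is √(57.7² − 23.1²) = 52.9. Taking the left-of-TN solution: M = (14.3, 58.6).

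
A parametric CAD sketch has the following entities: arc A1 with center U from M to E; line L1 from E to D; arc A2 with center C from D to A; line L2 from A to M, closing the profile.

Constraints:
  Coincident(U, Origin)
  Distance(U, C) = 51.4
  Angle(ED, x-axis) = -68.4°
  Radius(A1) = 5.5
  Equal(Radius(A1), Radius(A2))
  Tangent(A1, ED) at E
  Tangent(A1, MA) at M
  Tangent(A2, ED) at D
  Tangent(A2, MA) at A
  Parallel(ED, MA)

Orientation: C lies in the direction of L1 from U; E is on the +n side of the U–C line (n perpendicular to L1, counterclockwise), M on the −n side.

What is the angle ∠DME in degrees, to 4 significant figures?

77.92°

The slot axis is L1's direction at -68.4°, so u = (cos -68.4°, sin -68.4°) = (0.3681, -0.9298) and n = (−sin -68.4°, cos -68.4°) = (0.9298, 0.3681). U is at the origin and C lies 51.4 along u from U, so C = 51.4·u = (18.92, -47.79). Tangency of A1 to both parallel lines with radius 5.5 puts E and M at U ± 5.5·n: E = (5.114, 2.025), M = (-5.114, -2.025). Equal radii place D and A the same way about C: D = C + 5.5·n = (24.04, -45.77), A = C − 5.5·n = (13.81, -49.82). Then cos ∠DME = MD·ME / (|MD||ME|), giving 77.92°.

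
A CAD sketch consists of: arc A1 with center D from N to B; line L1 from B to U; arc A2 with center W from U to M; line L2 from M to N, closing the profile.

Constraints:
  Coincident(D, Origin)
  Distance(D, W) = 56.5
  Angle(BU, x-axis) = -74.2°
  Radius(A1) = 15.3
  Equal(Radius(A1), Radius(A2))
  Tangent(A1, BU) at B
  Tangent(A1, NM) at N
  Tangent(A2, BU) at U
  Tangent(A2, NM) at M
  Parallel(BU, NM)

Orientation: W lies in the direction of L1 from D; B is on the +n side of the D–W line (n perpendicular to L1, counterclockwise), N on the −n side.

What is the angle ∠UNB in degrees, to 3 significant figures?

61.6°

Tangency of A1 to both parallel lines with radius 15.3 puts B and N at D ± 15.3·n: B = (14.7, 4.17), N = (-14.7, -4.17). Equal radii place U and M the same way about W: U = W + 15.3·n = (30.1, -50.2), M = W − 15.3·n = (0.662, -58.5). Then cos ∠UNB = NU·NB / (|NU||NB|), giving 61.6°.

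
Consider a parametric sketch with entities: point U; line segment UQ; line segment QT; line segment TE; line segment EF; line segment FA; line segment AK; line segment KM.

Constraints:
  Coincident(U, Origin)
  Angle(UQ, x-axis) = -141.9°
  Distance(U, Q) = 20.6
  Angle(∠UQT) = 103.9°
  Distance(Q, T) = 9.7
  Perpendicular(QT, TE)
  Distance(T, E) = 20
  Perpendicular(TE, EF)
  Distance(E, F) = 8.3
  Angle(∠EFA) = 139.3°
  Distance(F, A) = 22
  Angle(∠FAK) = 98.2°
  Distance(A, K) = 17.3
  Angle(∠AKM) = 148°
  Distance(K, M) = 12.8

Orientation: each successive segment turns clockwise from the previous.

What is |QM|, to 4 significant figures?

15.48

U is at the origin; UQ runs at -141.9° with length 20.6, so Q = (-16.21, -12.71). ∠UQT = 103.9° gives QT at 142.0° from the x-axis; with |QT| = 9.7, T = (-23.85, -6.739). The perpendicularity gives TE at right angles to QT, so TE runs at 52.00°; with |TE| = 20.0, E = (-11.54, 9.021). TE is perpendicular to EF, so EF runs at -38.00°; with |EF| = 8.3, F = (-5.001, 3.911). ∠EFA = 139.3° gives FA at -78.70° from the x-axis; with |FA| = 22.0, A = (-0.6900, -17.66). ∠FAK = 98.2° gives AK at -160.5° from the x-axis; with |AK| = 17.3, K = (-17.00, -23.44). ∠AKM = 148.0° gives KM at 167.5° from the x-axis; with |KM| = 12.8, M = (-29.49, -20.67). Then |QM| = |M − Q| = 15.48.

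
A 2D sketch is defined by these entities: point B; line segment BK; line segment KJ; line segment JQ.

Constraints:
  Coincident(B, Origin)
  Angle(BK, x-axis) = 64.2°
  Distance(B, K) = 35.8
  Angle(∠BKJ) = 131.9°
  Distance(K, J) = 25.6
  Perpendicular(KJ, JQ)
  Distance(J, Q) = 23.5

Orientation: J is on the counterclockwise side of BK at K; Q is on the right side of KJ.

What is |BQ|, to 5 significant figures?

70.468

B is at the origin; BK runs at 64.2° with length 35.8, so K = 35.8·(cos 64.2°, sin 64.2°) = (15.581, 32.231). ∠BKJ = 131.9°, so KJ runs at 64.2° + (180° − 131.9°) = 112.30° from the x-axis; with |KJ| = 25.6, J = K + 25.6·(cos 112.30°, sin 112.30°) = (5.8672, 55.917). KJ ⟂ JQ; with |JQ| = 23.5 on the right of KJ, Q = J + 23.5·(0.92521, 0.37946) = (27.610, 64.834). Then |BQ| = |Q − B| = 70.468.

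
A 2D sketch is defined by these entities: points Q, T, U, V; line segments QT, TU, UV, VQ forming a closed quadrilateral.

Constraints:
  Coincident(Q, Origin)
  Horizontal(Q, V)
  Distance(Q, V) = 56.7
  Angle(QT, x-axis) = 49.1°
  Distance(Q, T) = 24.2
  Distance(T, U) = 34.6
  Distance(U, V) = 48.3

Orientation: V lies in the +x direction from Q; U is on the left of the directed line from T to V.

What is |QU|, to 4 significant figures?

58.80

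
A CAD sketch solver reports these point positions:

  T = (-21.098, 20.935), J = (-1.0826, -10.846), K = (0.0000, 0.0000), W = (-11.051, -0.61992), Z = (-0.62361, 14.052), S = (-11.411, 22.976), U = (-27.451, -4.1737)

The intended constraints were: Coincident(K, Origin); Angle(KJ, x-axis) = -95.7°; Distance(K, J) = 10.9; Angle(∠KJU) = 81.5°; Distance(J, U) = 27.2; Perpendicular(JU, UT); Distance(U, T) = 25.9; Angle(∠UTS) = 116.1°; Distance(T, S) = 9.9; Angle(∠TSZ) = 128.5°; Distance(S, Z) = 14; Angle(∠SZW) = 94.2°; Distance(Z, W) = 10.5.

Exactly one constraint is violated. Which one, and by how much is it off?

Distance(Z, W) = 10.5 — off by 7.50.

K = (0.00, 0.00) ✓; KJ at -95.70° ✓; |KJ| = 10.90 ✓; ∠KJU = 81.50° ✓; |JU| = 27.20 ✓; ∠(JU, UT) = 90.00° ✓; |UT| = 25.90 ✓; ∠UTS = 116.1° ✓; |TS| = 9.900 ✓; ∠TSZ = 128.5° ✓; |SZ| = 14.00 ✓; ∠SZW = 94.20° ✓; |ZW| = 18.00 ✗.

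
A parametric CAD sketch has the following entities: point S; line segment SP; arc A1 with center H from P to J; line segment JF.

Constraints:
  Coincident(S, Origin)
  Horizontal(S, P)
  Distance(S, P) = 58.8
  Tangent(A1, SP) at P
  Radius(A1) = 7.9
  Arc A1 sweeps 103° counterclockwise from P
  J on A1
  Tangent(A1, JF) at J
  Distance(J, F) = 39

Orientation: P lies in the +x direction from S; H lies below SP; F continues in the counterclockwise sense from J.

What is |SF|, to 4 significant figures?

76.54

S is at the origin; S and P share the same y with |SP| = 58.8 and P on the +x side, so P = (58.80, 0.000). The tangent condition forces HP to be normal to SP, so H = P + (0, -7.9) = (58.80, -7.900). On A1, P sits at bearing 90° from H; a 103° counterclockwise sweep puts J at bearing 193°, so J = H + 7.9·(cos 193°, sin 193°) = (51.10, -9.677). Since A1 is tangent to JF there, HJ ⟂ JF, so JF runs along (−sin 193°, cos 193°); with |JF| = 39.0, F = (59.88, -47.68). Then |SF| = |F − S| = 76.54.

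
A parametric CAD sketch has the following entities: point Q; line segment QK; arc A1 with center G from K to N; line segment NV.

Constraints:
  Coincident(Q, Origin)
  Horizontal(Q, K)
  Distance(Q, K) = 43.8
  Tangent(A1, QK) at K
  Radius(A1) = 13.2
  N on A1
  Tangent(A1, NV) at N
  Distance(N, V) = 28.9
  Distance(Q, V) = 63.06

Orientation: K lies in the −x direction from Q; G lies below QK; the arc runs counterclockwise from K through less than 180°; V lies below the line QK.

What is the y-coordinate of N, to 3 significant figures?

-18.5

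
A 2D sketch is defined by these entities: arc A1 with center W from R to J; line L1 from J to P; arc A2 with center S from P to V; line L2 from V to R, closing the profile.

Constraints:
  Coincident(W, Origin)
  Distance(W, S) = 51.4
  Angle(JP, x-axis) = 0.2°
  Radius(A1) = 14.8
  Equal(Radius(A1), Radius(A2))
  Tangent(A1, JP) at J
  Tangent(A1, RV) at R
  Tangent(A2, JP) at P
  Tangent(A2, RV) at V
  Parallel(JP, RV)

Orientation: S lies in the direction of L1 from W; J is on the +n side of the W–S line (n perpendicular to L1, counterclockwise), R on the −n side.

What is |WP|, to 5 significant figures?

53.488

The slot axis is L1's direction at 0.2°, so u = (cos 0.2°, sin 0.2°) = (0.99999, 0.0034907) and n = (−sin 0.2°, cos 0.2°) = (-0.0034907, 0.99999). W is at the origin and S lies 51.4 along u from W, so S = 51.4·u = (51.400, 0.17942). Tangency of A1 to both parallel lines with radius 14.8 puts J and R at W ± 14.8·n: J = (-0.051662, 14.800), R = (0.051662, -14.800). Equal radii place P and V the same way about S: P = S + 14.8·n = (51.348, 14.979), V = S − 14.8·n = (51.451, -14.620). Then |WP| = |P − W| = 53.488.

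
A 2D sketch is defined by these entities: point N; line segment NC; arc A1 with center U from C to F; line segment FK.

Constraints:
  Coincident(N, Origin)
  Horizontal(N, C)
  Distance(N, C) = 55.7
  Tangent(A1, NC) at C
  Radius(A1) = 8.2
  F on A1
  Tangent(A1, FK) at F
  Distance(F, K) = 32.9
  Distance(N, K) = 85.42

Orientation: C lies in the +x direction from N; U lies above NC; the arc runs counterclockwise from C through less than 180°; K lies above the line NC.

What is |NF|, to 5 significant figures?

63.024

Checks: |UF| = 8.200 ✓; ∠(UF, FK) = 90.00° ✓; |FK| = 32.90 ✓; |NK| = 85.42 ✓.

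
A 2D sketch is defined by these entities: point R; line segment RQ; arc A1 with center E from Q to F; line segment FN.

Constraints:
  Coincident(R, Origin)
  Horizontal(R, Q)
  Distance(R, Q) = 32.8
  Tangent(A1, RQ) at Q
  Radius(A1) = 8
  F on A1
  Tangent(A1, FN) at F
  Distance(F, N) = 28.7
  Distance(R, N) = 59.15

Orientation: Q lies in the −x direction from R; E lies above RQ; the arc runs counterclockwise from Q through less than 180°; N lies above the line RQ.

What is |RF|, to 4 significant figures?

30.90

Checks: |EF| = 8.000 ✓; ∠(EF, FN) = 90.00° ✓; |FN| = 28.70 ✓; |RN| = 59.15 ✓.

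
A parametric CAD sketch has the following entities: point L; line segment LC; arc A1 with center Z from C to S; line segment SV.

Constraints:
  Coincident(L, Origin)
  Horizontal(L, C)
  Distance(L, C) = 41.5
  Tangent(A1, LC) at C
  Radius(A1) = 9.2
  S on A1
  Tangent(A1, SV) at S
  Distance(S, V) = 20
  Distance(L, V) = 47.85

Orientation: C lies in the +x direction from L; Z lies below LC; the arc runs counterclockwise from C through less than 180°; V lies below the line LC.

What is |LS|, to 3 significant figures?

34.4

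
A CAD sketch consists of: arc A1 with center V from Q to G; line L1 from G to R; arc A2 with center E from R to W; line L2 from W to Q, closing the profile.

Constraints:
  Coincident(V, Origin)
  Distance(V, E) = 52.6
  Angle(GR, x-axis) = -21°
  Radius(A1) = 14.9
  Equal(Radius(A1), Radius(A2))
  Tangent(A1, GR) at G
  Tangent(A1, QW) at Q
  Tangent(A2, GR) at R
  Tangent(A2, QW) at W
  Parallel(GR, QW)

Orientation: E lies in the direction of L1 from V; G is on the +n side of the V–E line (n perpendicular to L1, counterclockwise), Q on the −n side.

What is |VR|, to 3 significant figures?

54.7

The slot axis is L1's direction at -21.0°, so u = (cos -21.0°, sin -21.0°) = (0.934, -0.358) and n = (−sin -21.0°, cos -21.0°) = (0.358, 0.934). V is at the origin and E lies 52.6 along u from V, so E = 52.6·u = (49.1, -18.9). Tangency of A1 to both parallel lines with radius 14.9 puts G and Q at V ± 14.9·n: G = (5.34, 13.9), Q = (-5.34, -13.9). Equal radii place R and W the same way about E: R = E + 14.9·n = (54.4, -4.94), W = E − 14.9·n = (43.8, -32.8). Then |VR| = |R − V| = 54.7.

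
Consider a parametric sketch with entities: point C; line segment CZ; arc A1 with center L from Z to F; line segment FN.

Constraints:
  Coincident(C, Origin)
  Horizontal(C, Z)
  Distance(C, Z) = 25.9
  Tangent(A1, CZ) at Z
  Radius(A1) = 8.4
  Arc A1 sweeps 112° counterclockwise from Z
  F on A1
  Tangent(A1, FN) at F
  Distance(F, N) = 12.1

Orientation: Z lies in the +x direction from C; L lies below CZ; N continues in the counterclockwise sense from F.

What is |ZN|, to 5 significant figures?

22.997

C is at the origin; C and Z share the same y with |CZ| = 25.9 and Z on the +x side, so Z = (25.900, 0.0000). A1 meets CZ tangentially, so LZ is at right angles to CZ, so L = Z + (0, -8.4) = (25.900, -8.4000). On A1, Z sits at bearing 90° from L; a 112° counterclockwise sweep puts F at bearing 202°, so F = L + 8.4·(cos 202°, sin 202°) = (18.112, -11.547). The tangent condition forces LF to be normal to FN, so FN runs along (−sin 202°, cos 202°); with |FN| = 12.1, N = (22.644, -22.766). Then |ZN| = |N − Z| = 22.997.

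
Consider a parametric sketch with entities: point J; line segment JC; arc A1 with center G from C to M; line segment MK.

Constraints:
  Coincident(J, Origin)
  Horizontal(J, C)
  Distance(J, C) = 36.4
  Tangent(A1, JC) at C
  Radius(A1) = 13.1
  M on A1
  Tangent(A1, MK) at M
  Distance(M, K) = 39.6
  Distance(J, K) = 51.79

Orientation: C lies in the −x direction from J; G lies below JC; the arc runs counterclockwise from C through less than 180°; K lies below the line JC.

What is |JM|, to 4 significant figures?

50.61

Checks: |GM| = 13.10 ✓; ∠(GM, MK) = 90.00° ✓; |MK| = 39.60 ✓; |JK| = 51.79 ✓.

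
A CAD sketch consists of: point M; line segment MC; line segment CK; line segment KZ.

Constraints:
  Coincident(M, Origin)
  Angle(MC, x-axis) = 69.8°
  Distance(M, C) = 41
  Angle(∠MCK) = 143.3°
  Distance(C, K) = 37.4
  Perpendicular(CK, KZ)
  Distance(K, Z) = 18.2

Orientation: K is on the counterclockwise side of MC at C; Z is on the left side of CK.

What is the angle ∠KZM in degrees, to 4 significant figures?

95.13°

M is at the origin; MC runs at 69.8° with length 41.0, so C = 41.0·(cos 69.8°, sin 69.8°) = (14.16, 38.48). ∠MCK = 143.3°, so CK runs at 69.8° + (180° − 143.3°) = 106.5° from the x-axis; with |CK| = 37.4, K = C + 37.4·(cos 106.5°, sin 106.5°) = (3.535, 74.34). CK is perpendicular to KZ; with |KZ| = 18.2 on the left of CK, Z = K + 18.2·(-0.9588, -0.2840) = (-13.92, 69.17). Then cos ∠KZM = ZK·ZM / (|ZK||ZM|), giving 95.13°.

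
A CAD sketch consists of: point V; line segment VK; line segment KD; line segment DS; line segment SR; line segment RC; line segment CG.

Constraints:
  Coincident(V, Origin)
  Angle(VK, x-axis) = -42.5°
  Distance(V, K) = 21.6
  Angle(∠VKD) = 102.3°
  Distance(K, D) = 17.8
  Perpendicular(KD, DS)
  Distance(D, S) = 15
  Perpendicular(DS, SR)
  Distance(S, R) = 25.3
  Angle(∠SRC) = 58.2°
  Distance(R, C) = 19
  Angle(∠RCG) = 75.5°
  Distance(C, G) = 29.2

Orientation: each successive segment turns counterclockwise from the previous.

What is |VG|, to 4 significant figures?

27.31

∠SRC = 58.2° gives RC at -23.00° from the x-axis; with |RC| = 19.0, C = (18.64, -14.08). ∠RCG = 75.5° gives CG at 81.50° from the x-axis; with |CG| = 29.2, G = (22.96, 14.80). Then |VG| = |G − V| = 27.31.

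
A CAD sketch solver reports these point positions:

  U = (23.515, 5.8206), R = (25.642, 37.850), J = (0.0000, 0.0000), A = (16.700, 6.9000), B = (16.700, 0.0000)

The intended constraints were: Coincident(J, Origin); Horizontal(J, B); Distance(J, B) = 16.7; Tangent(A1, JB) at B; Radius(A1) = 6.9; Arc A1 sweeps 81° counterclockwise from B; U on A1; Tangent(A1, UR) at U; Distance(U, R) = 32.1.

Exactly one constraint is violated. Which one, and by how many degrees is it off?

Tangent(A1, UR) at U — off by 5.20°.

J = (0.00, 0.00) ✓; J.y = 0.00, B.y = 0.00 ✓; |JB| = 16.70 ✓; ∠(AB, BJ) = 90.00° ✓; |AB| = 6.900 ✓; bearing(A→U) − bearing(A→B) = 81.00° ✓; |AU| = 6.900 ✓; ∠(AU, UR) = 84.80° ✗; |UR| = 32.10 ✓.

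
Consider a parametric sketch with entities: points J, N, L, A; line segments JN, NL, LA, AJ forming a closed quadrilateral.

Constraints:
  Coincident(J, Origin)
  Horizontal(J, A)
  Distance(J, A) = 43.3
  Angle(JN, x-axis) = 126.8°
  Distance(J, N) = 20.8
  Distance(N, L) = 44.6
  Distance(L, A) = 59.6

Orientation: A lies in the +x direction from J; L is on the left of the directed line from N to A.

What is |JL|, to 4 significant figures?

54.16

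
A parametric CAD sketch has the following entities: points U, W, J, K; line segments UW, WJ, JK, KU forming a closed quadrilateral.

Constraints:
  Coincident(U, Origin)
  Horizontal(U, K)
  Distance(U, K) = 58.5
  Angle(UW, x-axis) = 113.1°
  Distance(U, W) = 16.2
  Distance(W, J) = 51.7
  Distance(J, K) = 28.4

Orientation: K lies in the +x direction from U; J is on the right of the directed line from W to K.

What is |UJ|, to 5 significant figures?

38.558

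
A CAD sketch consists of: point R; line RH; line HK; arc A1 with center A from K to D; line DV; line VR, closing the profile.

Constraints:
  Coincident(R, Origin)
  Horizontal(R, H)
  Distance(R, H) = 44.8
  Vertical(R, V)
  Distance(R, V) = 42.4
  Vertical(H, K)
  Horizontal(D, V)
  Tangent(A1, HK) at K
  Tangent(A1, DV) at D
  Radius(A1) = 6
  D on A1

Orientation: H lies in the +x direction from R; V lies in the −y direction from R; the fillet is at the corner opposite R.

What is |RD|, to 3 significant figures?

57.5

R is at the origin; RH is horizontal with |RH| = 44.8 and H on the +x side, so H = (44.8, 0.00). RV is vertical with |RV| = 42.4 and V on the −y side, so V = (0.00, -42.4). The virtual corner opposite R is at (44.8, -42.4). A1 meets HK tangentially, so AK is at right angles to HK and tangency of A1 to DV means the radius AD is perpendicular to DV, with radius 6.0, so the center A sits 6.0 in from both sides at A = (38.8, -36.4). That places the tangent points at K = (44.8, -36.4) on HK and D = (38.8, -42.4) on DV. Then |RD| = |D − R| = 57.5.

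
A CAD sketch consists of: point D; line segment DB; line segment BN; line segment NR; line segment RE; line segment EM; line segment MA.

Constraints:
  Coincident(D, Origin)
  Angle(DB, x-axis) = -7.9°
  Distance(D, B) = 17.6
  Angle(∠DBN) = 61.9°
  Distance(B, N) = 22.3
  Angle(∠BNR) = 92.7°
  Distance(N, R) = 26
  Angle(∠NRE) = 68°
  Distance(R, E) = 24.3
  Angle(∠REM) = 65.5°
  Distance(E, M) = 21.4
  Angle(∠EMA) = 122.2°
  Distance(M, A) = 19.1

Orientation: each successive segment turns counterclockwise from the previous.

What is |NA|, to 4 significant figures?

13.40

D is at the origin; DB runs at -7.9° with length 17.6, so B = (17.43, -2.419). ∠DBN = 61.9° gives BN at 110.2° from the x-axis; with |BN| = 22.3, N = (9.733, 18.51). ∠BNR = 92.7° gives NR at -162.5° from the x-axis; with |NR| = 26.0, R = (-15.06, 10.69). ∠NRE = 68.0° gives RE at -50.50° from the x-axis; with |RE| = 24.3, E = (0.3929, -8.059). ∠REM = 65.5° gives EM at 64.00° from the x-axis; with |EM| = 21.4, M = (9.774, 11.17). ∠EMA = 122.2° gives MA at 121.8° from the x-axis; with |MA| = 19.1, A = (-0.2908, 27.41). Then |NA| = |A − N| = 13.40.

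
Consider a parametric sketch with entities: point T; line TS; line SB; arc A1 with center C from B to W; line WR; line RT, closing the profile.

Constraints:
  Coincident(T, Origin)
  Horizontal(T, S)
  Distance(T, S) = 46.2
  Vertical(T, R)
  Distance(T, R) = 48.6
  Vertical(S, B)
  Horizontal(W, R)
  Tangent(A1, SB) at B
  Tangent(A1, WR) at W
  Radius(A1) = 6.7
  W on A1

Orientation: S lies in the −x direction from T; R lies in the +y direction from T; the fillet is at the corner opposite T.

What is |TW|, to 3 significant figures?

62.6

The virtual corner opposite T is at (-46.2, 48.6). A1 meets SB tangentially, so CB is at right angles to SB and tangency of A1 to WR means the radius CW is perpendicular to WR, with radius 6.7, so the center C sits 6.7 in from both sides at C = (-39.5, 41.9). That places the tangent points at B = (-46.2, 41.9) on SB and W = (-39.5, 48.6) on WR. Then |TW| = |W − T| = 62.6.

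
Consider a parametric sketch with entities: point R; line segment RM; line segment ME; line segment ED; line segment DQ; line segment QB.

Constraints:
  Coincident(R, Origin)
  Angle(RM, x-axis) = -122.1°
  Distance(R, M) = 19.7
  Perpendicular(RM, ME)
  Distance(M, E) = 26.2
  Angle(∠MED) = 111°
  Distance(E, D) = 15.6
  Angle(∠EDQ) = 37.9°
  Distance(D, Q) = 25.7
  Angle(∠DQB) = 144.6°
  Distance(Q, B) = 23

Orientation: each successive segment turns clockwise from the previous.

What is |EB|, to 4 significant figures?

32.36

R is at the origin; RM runs at -122.1° with length 19.7, so M = (-10.47, -16.69). The perpendicularity gives ME at right angles to RM, so ME runs at 147.9°; with |ME| = 26.2, E = (-32.66, -2.766). ∠MED = 111.0° gives ED at 78.90° from the x-axis; with |ED| = 15.6, D = (-29.66, 12.54). ∠EDQ = 37.9° gives DQ at -63.20° from the x-axis; with |DQ| = 25.7, Q = (-18.07, -10.40). ∠DQB = 144.6° gives QB at -98.60° from the x-axis; with |QB| = 23.0, B = (-21.51, -33.14). Then |EB| = |B − E| = 32.36.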